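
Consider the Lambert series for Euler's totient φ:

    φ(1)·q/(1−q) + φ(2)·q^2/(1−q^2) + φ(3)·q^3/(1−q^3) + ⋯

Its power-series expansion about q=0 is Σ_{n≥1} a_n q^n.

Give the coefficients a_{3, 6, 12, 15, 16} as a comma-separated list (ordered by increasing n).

q^3  k|3↦φ(k): 1:1 3:2  a_3=3
[q^6] φ(6)=2,φ(3)=2,φ(2)=1,φ(1)=1 ⇒ 6
q^12  k|12↦φ(k): 12:4 6:2 4:2 3:2 2:1 1:1  a_12=12
d|15:{1,3,5,15}  Σφ=1+2+4+8=15
q^16  k|16↦φ(k): 1:1 2:1 4:2 8:4 16:8  a_16=16

3, 6, 12, 15, 16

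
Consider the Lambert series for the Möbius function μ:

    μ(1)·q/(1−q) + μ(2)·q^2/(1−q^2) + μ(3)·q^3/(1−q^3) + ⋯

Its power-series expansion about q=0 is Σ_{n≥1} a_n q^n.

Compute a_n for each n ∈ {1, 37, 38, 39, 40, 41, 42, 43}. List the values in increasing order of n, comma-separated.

1, 0, 0, 0, 0, 0, 0, 0

q^1  k|1↦μ(k): 1:1  a_1=1
d|37:{37,1}  Σμ=(-1)+1=0
n=38: 1·38 2·19 19·2 38·1  μ→[1+(-1)+(-1)+1]=0
n=39: 39·1 13·3 3·13 1·39  μ→[1+(-1)+(-1)+1]=0
q^40  k|40↦μ(k): 1:1 2:-1 4:0 5:-1 8:0 10:1 20:0 40:0  a_40=0
d|41:{41,1}  Σμ=(-1)+1=0
[q^42] μ(42)=-1,μ(21)=1,μ(14)=1,μ(7)=-1,μ(6)=1,μ(3)=-1,μ(2)=-1,μ(1)=1 ⇒ 0
n=43: 43·1 1·43  μ→[(-1)+1]=0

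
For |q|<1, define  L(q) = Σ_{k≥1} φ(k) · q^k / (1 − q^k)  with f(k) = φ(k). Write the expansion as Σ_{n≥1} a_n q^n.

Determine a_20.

q^20  k|20↦φ(k): 20:8 10:4 5:4 4:2 2:1 1:1  a_20=20

a_20 = 20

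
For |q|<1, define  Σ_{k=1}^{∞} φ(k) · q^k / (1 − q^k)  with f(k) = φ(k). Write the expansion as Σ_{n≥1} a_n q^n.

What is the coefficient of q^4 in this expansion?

n=4: 4·1 2·2 1·4  φ→[2+1+1]=4

a_4 = 4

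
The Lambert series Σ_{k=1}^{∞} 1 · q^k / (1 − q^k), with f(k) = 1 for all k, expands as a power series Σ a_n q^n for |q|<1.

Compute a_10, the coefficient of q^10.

d|10:{1,2,5,10}  Σf=1+1+1+1=4

a_10 = 4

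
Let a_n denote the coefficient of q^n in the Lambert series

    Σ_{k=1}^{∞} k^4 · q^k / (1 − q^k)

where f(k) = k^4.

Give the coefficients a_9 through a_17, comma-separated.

q^9  k|9↦f(k): 1:1 3:81 9:6561  a_9=6643
q^10  k|10↦f(k): 10:10000 5:625 2:16 1:1  a_10=10642
[q^11] f(1)=1,f(11)=14641 ⇒ 14642
q^12  k|12↦f(k): 1:1 2:16 3:81 4:256 6:1296 12:20736  a_12=22386
n=13: 13·1 1·13  f→[28561+1]=28562
n=14: 1·14 2·7 7·2 14·1  f→[1+16+2401+38416]=40834
n=15: 15·1 5·3 3·5 1·15  f→[50625+625+81+1]=51332
d|16:{16,8,4,2,1}  Σf=65536+4096+256+16+1=69905
n=17: 1·17 17·1  f→[1+83521]=83522

6643, 10642, 14642, 22386, 28562, 40834, 51332, 69905, 83522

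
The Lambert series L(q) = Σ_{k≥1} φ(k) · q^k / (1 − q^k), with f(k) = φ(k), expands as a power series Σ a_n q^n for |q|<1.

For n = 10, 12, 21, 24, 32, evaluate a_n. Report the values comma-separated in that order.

q^10  k|10↦φ(k): 1:1 2:1 5:4 10:4  a_10=10
q^12  k|12↦φ(k): 12:4 6:2 4:2 3:2 2:1 1:1  a_12=12
[q^21] φ(1)=1,φ(3)=2,φ(7)=6,φ(21)=12 ⇒ 21
n=24: 24·1 12·2 8·3 6·4 4·6 3·8 2·12 1·24  φ→[8+4+4+2+2+2+1+1]=24
[q^32] φ(32)=16,φ(16)=8,φ(8)=4,φ(4)=2,φ(2)=1,φ(1)=1 ⇒ 32

10, 12, 21, 24, 32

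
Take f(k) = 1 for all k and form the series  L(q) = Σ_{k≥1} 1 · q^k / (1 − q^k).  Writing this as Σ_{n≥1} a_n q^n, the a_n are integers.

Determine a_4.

q^4  k|4↦f(k): 4:1 2:1 1:1  a_4=3

a_4 = 3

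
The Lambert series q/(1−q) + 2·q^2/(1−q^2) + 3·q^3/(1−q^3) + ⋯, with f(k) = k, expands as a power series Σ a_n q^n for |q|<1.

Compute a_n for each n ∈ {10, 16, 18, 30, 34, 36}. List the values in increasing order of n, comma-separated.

18, 31, 39, 72, 54, 91

[q^10] f(1)=1,f(2)=2,f(5)=5,f(10)=10 ⇒ 18
q^16  k|16↦f(k): 16:16 8:8 4:4 2:2 1:1  a_16=31
[q^18] f(18)=18,f(9)=9,f(6)=6,f(3)=3,f(2)=2,f(1)=1 ⇒ 39
n=30: 1·30 2·15 3·10 5·6 6·5 10·3 15·2 30·1  f→[1+2+3+5+6+10+15+30]=72
q^34  k|34↦f(k): 34:34 17:17 2:2 1:1  a_34=54
q^36  k|36↦f(k): 1:1 2:2 3:3 4:4 6:6 9:9 12:12 18:18 36:36  a_36=91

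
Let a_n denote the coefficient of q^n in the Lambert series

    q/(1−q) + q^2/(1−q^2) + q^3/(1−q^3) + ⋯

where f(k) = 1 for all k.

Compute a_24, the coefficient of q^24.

n=24: 1·24 2·12 3·8 4·6 6·4 8·3 12·2 24·1  f→[1+1+1+1+1+1+1+1]=8

a_24 = 8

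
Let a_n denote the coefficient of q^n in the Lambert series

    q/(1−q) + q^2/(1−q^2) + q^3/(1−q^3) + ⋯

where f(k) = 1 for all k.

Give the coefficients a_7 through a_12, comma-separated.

[q^7] f(7)=1,f(1)=1 ⇒ 2
[q^8] f(8)=1,f(4)=1,f(2)=1,f(1)=1 ⇒ 4
q^9  k|9↦f(k): 1:1 3:1 9:1  a_9=3
n=10: 1·10 2·5 5·2 10·1  f→[1+1+1+1]=4
q^11  k|11↦f(k): 11:1 1:1  a_11=2
[q^12] f(12)=1,f(6)=1,f(4)=1,f(3)=1,f(2)=1,f(1)=1 ⇒ 6

2, 4, 3, 4, 2, 6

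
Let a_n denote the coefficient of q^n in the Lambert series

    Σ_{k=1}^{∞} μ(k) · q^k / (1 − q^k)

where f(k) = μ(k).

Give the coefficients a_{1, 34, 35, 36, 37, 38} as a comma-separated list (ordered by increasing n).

q^1  k|1↦μ(k): 1:1  a_1=1
d|34:{34,17,2,1}  Σμ=1+(-1)+(-1)+1=0
[q^35] μ(1)=1,μ(5)=-1,μ(7)=-1,μ(35)=1 ⇒ 0
n=36: 1·36 2·18 3·12 4·9 6·6 9·4 12·3 18·2 36·1  μ→[1+(-1)+(-1)+0+1+0+0+0+0]=0
q^37  k|37↦μ(k): 37:-1 1:1  a_37=0
n=38: 1·38 2·19 19·2 38·1  μ→[1+(-1)+(-1)+1]=0

1, 0, 0, 0, 0, 0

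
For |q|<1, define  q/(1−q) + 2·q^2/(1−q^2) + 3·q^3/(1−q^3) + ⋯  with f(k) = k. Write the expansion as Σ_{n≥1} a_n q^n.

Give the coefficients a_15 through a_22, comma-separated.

n=15: 1·15 3·5 5·3 15·1  f→[1+3+5+15]=24
n=16: 16·1 8·2 4·4 2·8 1·16  f→[16+8+4+2+1]=31
n=17: 1·17 17·1  f→[1+17]=18
q^18  k|18↦f(k): 18:18 9:9 6:6 3:3 2:2 1:1  a_18=39
d|19:{1,19}  Σf=1+19=20
d|20:{20,10,5,4,2,1}  Σf=20+10+5+4+2+1=42
d|21:{1,3,7,21}  Σf=1+3+7+21=32
d|22:{1,2,11,22}  Σf=1+2+11+22=36

24, 31, 18, 39, 20, 42, 32, 36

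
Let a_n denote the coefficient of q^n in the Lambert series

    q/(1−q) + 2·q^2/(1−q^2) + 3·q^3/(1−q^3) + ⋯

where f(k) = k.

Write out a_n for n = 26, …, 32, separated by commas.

42, 40, 56, 30, 72, 32, 63

d|26:{1,2,13,26}  Σf=1+2+13+26=42
q^27  k|27↦f(k): 27:27 9:9 3:3 1:1  a_27=40
q^28  k|28↦f(k): 1:1 2:2 4:4 7:7 14:14 28:28  a_28=56
n=29: 29·1 1·29  f→[29+1]=30
q^30  k|30↦f(k): 30:30 15:15 10:10 6:6 5:5 3:3 2:2 1:1  a_30=72
d|31:{1,31}  Σf=1+31=32
[q^32] f(1)=1,f(2)=2,f(4)=4,f(8)=8,f(16)=16,f(32)=32 ⇒ 63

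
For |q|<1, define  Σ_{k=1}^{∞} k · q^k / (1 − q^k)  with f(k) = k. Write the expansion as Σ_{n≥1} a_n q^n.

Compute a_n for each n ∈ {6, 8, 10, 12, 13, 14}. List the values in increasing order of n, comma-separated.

q^6  k|6↦f(k): 6:6 3:3 2:2 1:1  a_6=12
n=8: 1·8 2·4 4·2 8·1  f→[1+2+4+8]=15
[q^10] f(1)=1,f(2)=2,f(5)=5,f(10)=10 ⇒ 18
q^12  k|12↦f(k): 12:12 6:6 4:4 3:3 2:2 1:1  a_12=28
[q^13] f(13)=13,f(1)=1 ⇒ 14
[q^14] f(14)=14,f(7)=7,f(2)=2,f(1)=1 ⇒ 24

12, 15, 18, 28, 14, 24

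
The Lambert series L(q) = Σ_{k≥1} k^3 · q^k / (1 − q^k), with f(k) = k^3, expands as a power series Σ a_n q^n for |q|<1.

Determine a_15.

d|15:{15,5,3,1}  Σf=3375+125+27+1=3528

a_15 = 3528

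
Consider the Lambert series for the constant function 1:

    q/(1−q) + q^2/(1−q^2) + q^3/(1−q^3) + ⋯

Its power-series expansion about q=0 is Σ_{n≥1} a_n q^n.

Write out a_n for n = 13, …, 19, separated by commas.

2, 4, 4, 5, 2, 6, 2

[q^13] f(1)=1,f(13)=1 ⇒ 2
q^14  k|14↦f(k): 1:1 2:1 7:1 14:1  a_14=4
d|15:{1,3,5,15}  Σf=1+1+1+1=4
d|16:{16,8,4,2,1}  Σf=1+1+1+1+1=5
[q^17] f(1)=1,f(17)=1 ⇒ 2
q^18  k|18↦f(k): 18:1 9:1 6:1 3:1 2:1 1:1  a_18=6
d|19:{19,1}  Σf=1+1=2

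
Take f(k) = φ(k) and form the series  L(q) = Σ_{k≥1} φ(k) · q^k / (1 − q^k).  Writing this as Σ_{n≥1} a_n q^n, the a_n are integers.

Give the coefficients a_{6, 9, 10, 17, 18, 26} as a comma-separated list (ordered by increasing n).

d|6:{6,3,2,1}  Σφ=2+2+1+1=6
[q^9] φ(9)=6,φ(3)=2,φ(1)=1 ⇒ 9
[q^10] φ(1)=1,φ(2)=1,φ(5)=4,φ(10)=4 ⇒ 10
q^17  k|17↦φ(k): 17:16 1:1  a_17=17
q^18  k|18↦φ(k): 1:1 2:1 3:2 6:2 9:6 18:6  a_18=18
q^26  k|26↦φ(k): 26:12 13:12 2:1 1:1  a_26=26

6, 9, 10, 17, 18, 26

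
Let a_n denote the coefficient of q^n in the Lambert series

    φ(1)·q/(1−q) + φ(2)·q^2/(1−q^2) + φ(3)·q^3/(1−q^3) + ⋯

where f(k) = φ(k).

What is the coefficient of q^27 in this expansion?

[q^27] φ(27)=18,φ(9)=6,φ(3)=2,φ(1)=1 ⇒ 27

a_27 = 27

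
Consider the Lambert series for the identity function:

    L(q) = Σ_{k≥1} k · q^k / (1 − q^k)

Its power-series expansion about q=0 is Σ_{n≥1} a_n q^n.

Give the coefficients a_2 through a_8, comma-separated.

d|2:{2,1}  Σf=2+1=3
d|3:{3,1}  Σf=3+1=4
[q^4] f(4)=4,f(2)=2,f(1)=1 ⇒ 7
[q^5] f(1)=1,f(5)=5 ⇒ 6
q^6  k|6↦f(k): 1:1 2:2 3:3 6:6  a_6=12
[q^7] f(7)=7,f(1)=1 ⇒ 8
d|8:{1,2,4,8}  Σf=1+2+4+8=15

3, 4, 7, 6, 12, 8, 15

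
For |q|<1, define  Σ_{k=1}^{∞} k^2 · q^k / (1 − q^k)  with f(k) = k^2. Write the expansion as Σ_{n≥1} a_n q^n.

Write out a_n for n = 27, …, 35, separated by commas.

820, 1050, 842, 1300, 962, 1365, 1220, 1450, 1300

[q^27] f(27)=729,f(9)=81,f(3)=9,f(1)=1 ⇒ 820
[q^28] f(28)=784,f(14)=196,f(7)=49,f(4)=16,f(2)=4,f(1)=1 ⇒ 1050
n=29: 29·1 1·29  f→[841+1]=842
n=30: 1·30 2·15 3·10 5·6 6·5 10·3 15·2 30·1  f→[1+4+9+25+36+100+225+900]=1300
n=31: 1·31 31·1  f→[1+961]=962
[q^32] f(32)=1024,f(16)=256,f(8)=64,f(4)=16,f(2)=4,f(1)=1 ⇒ 1365
q^33  k|33↦f(k): 1:1 3:9 11:121 33:1089  a_33=1220
n=34: 34·1 17·2 2·17 1·34  f→[1156+289+4+1]=1450
q^35  k|35↦f(k): 35:1225 7:49 5:25 1:1  a_35=1300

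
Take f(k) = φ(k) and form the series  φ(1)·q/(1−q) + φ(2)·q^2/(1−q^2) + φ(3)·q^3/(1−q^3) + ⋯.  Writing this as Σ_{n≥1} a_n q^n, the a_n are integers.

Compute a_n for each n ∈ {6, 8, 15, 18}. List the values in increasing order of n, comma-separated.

d|6:{6,3,2,1}  Σφ=2+2+1+1=6
d|8:{1,2,4,8}  Σφ=1+1+2+4=8
[q^15] φ(1)=1,φ(3)=2,φ(5)=4,φ(15)=8 ⇒ 15
[q^18] φ(18)=6,φ(9)=6,φ(6)=2,φ(3)=2,φ(2)=1,φ(1)=1 ⇒ 18

6, 8, 15, 18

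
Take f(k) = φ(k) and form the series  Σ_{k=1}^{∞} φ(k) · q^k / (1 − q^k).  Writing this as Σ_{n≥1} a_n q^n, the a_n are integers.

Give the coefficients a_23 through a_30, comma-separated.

d|23:{23,1}  Σφ=22+1=23
q^24  k|24↦φ(k): 24:8 12:4 8:4 6:2 4:2 3:2 2:1 1:1  a_24=24
q^25  k|25↦φ(k): 1:1 5:4 25:20  a_25=25
q^26  k|26↦φ(k): 26:12 13:12 2:1 1:1  a_26=26
[q^27] φ(1)=1,φ(3)=2,φ(9)=6,φ(27)=18 ⇒ 27
d|28:{28,14,7,4,2,1}  Σφ=12+6+6+2+1+1=28
[q^29] φ(29)=28,φ(1)=1 ⇒ 29
q^30  k|30↦φ(k): 30:8 15:8 10:4 6:2 5:4 3:2 2:1 1:1  a_30=30

23, 24, 25, 26, 27, 28, 29, 30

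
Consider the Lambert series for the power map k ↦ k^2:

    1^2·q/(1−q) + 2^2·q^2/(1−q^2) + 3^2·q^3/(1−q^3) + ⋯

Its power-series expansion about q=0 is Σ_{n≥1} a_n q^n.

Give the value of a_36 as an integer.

n=36: 1·36 2·18 3·12 4·9 6·6 9·4 12·3 18·2 36·1  f→[1+4+9+16+36+81+144+324+1296]=1911

a_36 = 1911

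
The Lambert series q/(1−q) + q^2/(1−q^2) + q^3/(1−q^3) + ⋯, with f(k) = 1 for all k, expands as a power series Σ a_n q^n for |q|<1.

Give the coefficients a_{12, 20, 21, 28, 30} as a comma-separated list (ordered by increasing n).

6, 6, 4, 6, 8

[q^12] f(1)=1,f(2)=1,f(3)=1,f(4)=1,f(6)=1,f(12)=1 ⇒ 6
n=20: 20·1 10·2 5·4 4·5 2·10 1·20  f→[1+1+1+1+1+1]=6
[q^21] f(1)=1,f(3)=1,f(7)=1,f(21)=1 ⇒ 4
d|28:{1,2,4,7,14,28}  Σf=1+1+1+1+1+1=6
d|30:{30,15,10,6,5,3,2,1}  Σf=1+1+1+1+1+1+1+1=8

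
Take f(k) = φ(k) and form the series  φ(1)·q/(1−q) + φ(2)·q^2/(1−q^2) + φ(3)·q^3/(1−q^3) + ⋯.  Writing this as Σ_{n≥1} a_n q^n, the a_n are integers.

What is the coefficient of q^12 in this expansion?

q^12  k|12↦φ(k): 12:4 6:2 4:2 3:2 2:1 1:1  a_12=12

a_12 = 12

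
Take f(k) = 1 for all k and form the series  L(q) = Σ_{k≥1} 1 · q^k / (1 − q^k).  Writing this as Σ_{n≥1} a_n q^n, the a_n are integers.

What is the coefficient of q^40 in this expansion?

[q^40] f(40)=1,f(20)=1,f(10)=1,f(8)=1,f(5)=1,f(4)=1,f(2)=1,f(1)=1 ⇒ 8

a_40 = 8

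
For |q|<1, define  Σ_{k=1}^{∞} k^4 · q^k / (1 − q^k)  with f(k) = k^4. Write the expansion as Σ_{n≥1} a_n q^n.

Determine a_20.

q^20  k|20↦f(k): 1:1 2:16 4:256 5:625 10:10000 20:160000  a_20=170898

a_20 = 170898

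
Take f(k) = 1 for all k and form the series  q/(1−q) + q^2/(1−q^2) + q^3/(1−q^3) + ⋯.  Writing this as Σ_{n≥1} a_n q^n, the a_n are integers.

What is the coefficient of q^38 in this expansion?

a_38 = 4

d|38:{1,2,19,38}  Σf=1+1+1+1=4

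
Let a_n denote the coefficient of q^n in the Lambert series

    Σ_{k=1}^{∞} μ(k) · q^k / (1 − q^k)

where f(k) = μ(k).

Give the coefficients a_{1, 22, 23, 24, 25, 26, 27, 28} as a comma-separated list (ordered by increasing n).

n=1: 1·1  μ→[1]=1
d|22:{1,2,11,22}  Σμ=1+(-1)+(-1)+1=0
[q^23] μ(1)=1,μ(23)=-1 ⇒ 0
d|24:{24,12,8,6,4,3,2,1}  Σμ=0+0+0+1+0+(-1)+(-1)+1=0
d|25:{1,5,25}  Σμ=1+(-1)+0=0
[q^26] μ(1)=1,μ(2)=-1,μ(13)=-1,μ(26)=1 ⇒ 0
d|27:{27,9,3,1}  Σμ=0+0+(-1)+1=0
q^28  k|28↦μ(k): 28:0 14:1 7:-1 4:0 2:-1 1:1  a_28=0

1, 0, 0, 0, 0, 0, 0, 0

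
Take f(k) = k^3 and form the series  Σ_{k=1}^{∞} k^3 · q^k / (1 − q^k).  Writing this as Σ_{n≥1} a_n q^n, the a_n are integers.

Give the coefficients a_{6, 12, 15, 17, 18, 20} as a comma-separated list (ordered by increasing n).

d|6:{6,3,2,1}  Σf=216+27+8+1=252
n=12: 1·12 2·6 3·4 4·3 6·2 12·1  f→[1+8+27+64+216+1728]=2044
[q^15] f(1)=1,f(3)=27,f(5)=125,f(15)=3375 ⇒ 3528
q^17  k|17↦f(k): 17:4913 1:1  a_17=4914
n=18: 18·1 9·2 6·3 3·6 2·9 1·18  f→[5832+729+216+27+8+1]=6813
q^20  k|20↦f(k): 1:1 2:8 4:64 5:125 10:1000 20:8000  a_20=9198

252, 2044, 3528, 4914, 6813, 9198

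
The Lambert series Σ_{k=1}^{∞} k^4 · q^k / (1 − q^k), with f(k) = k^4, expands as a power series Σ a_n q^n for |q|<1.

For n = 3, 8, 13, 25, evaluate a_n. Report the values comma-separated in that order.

82, 4369, 28562, 391251

q^3  k|3↦f(k): 1:1 3:81  a_3=82
d|8:{8,4,2,1}  Σf=4096+256+16+1=4369
n=13: 13·1 1·13  f→[28561+1]=28562
[q^25] f(25)=390625,f(5)=625,f(1)=1 ⇒ 391251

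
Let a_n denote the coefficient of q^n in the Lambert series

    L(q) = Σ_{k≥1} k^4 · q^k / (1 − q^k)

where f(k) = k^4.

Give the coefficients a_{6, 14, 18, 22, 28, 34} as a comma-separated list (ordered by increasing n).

1394, 40834, 112931, 248914, 655746, 1419874

[q^6] f(6)=1296,f(3)=81,f(2)=16,f(1)=1 ⇒ 1394
[q^14] f(1)=1,f(2)=16,f(7)=2401,f(14)=38416 ⇒ 40834
q^18  k|18↦f(k): 1:1 2:16 3:81 6:1296 9:6561 18:104976  a_18=112931
d|22:{1,2,11,22}  Σf=1+16+14641+234256=248914
d|28:{28,14,7,4,2,1}  Σf=614656+38416+2401+256+16+1=655746
[q^34] f(1)=1,f(2)=16,f(17)=83521,f(34)=1336336 ⇒ 1419874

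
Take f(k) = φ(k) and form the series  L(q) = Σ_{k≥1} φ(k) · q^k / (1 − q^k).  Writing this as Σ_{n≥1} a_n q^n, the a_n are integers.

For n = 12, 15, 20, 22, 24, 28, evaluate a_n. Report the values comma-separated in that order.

n=12: 12·1 6·2 4·3 3·4 2·6 1·12  φ→[4+2+2+2+1+1]=12
d|15:{1,3,5,15}  Σφ=1+2+4+8=15
d|20:{1,2,4,5,10,20}  Σφ=1+1+2+4+4+8=20
n=22: 22·1 11·2 2·11 1·22  φ→[10+10+1+1]=22
q^24  k|24↦φ(k): 24:8 12:4 8:4 6:2 4:2 3:2 2:1 1:1  a_24=24
n=28: 28·1 14·2 7·4 4·7 2·14 1·28  φ→[12+6+6+2+1+1]=28

12, 15, 20, 22, 24, 28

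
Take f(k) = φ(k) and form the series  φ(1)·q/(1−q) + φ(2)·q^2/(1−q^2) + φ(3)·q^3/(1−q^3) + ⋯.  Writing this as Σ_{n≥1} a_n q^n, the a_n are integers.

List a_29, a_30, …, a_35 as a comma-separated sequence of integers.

n=29: 29·1 1·29  φ→[28+1]=29
n=30: 1·30 2·15 3·10 5·6 6·5 10·3 15·2 30·1  φ→[1+1+2+4+2+4+8+8]=30
d|31:{1,31}  Σφ=1+30=31
q^32  k|32↦φ(k): 32:16 16:8 8:4 4:2 2:1 1:1  a_32=32
d|33:{33,11,3,1}  Σφ=20+10+2+1=33
d|34:{34,17,2,1}  Σφ=16+16+1+1=34
d|35:{35,7,5,1}  Σφ=24+6+4+1=35

29, 30, 31, 32, 33, 34, 35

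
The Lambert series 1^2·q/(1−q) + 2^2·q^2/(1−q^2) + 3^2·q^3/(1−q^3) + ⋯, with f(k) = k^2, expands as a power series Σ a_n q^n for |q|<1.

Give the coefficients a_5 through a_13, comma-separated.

26, 50, 50, 85, 91, 130, 122, 210, 170

n=5: 1·5 5·1  f→[1+25]=26
n=6: 6·1 3·2 2·3 1·6  f→[36+9+4+1]=50
[q^7] f(7)=49,f(1)=1 ⇒ 50
q^8  k|8↦f(k): 1:1 2:4 4:16 8:64  a_8=85
[q^9] f(9)=81,f(3)=9,f(1)=1 ⇒ 91
d|10:{1,2,5,10}  Σf=1+4+25+100=130
n=11: 11·1 1·11  f→[121+1]=122
[q^12] f(12)=144,f(6)=36,f(4)=16,f(3)=9,f(2)=4,f(1)=1 ⇒ 210
[q^13] f(13)=169,f(1)=1 ⇒ 170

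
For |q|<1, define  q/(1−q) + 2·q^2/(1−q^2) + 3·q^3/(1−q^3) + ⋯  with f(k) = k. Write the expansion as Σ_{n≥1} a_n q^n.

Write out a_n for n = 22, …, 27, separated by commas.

36, 24, 60, 31, 42, 40

n=22: 1·22 2·11 11·2 22·1  f→[1+2+11+22]=36
n=23: 1·23 23·1  f→[1+23]=24
n=24: 1·24 2·12 3·8 4·6 6·4 8·3 12·2 24·1  f→[1+2+3+4+6+8+12+24]=60
n=25: 25·1 5·5 1·25  f→[25+5+1]=31
[q^26] f(1)=1,f(2)=2,f(13)=13,f(26)=26 ⇒ 42
n=27: 27·1 9·3 3·9 1·27  f→[27+9+3+1]=40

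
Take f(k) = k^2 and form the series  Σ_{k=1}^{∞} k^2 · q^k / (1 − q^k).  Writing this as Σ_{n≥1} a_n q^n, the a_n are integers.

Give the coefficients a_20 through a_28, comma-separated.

546, 500, 610, 530, 850, 651, 850, 820, 1050

d|20:{1,2,4,5,10,20}  Σf=1+4+16+25+100+400=546
q^21  k|21↦f(k): 1:1 3:9 7:49 21:441  a_21=500
q^22  k|22↦f(k): 1:1 2:4 11:121 22:484  a_22=610
[q^23] f(1)=1,f(23)=529 ⇒ 530
d|24:{1,2,3,4,6,8,12,24}  Σf=1+4+9+16+36+64+144+576=850
q^25  k|25↦f(k): 25:625 5:25 1:1  a_25=651
[q^26] f(1)=1,f(2)=4,f(13)=169,f(26)=676 ⇒ 850
[q^27] f(27)=729,f(9)=81,f(3)=9,f(1)=1 ⇒ 820
d|28:{28,14,7,4,2,1}  Σf=784+196+49+16+4+1=1050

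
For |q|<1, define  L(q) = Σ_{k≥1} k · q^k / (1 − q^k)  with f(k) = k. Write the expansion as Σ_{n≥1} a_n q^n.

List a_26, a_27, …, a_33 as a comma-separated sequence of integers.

n=26: 26·1 13·2 2·13 1·26  f→[26+13+2+1]=42
d|27:{27,9,3,1}  Σf=27+9+3+1=40
d|28:{1,2,4,7,14,28}  Σf=1+2+4+7+14+28=56
q^29  k|29↦f(k): 29:29 1:1  a_29=30
q^30  k|30↦f(k): 30:30 15:15 10:10 6:6 5:5 3:3 2:2 1:1  a_30=72
q^31  k|31↦f(k): 31:31 1:1  a_31=32
d|32:{1,2,4,8,16,32}  Σf=1+2+4+8+16+32=63
d|33:{33,11,3,1}  Σf=33+11+3+1=48

42, 40, 56, 30, 72, 32, 63, 48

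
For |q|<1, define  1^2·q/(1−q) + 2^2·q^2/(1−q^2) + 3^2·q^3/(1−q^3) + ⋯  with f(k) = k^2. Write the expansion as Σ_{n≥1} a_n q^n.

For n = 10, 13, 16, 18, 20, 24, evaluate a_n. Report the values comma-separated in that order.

130, 170, 341, 455, 546, 850

q^10  k|10↦f(k): 10:100 5:25 2:4 1:1  a_10=130
q^13  k|13↦f(k): 13:169 1:1  a_13=170
n=16: 16·1 8·2 4·4 2·8 1·16  f→[256+64+16+4+1]=341
n=18: 18·1 9·2 6·3 3·6 2·9 1·18  f→[324+81+36+9+4+1]=455
d|20:{20,10,5,4,2,1}  Σf=400+100+25+16+4+1=546
n=24: 1·24 2·12 3·8 4·6 6·4 8·3 12·2 24·1  f→[1+4+9+16+36+64+144+576]=850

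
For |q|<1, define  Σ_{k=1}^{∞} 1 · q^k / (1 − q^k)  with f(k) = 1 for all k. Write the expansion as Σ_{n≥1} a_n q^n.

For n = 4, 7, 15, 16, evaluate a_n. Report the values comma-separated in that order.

3, 2, 4, 5

q^4  k|4↦f(k): 4:1 2:1 1:1  a_4=3
n=7: 7·1 1·7  f→[1+1]=2
[q^15] f(1)=1,f(3)=1,f(5)=1,f(15)=1 ⇒ 4
n=16: 1·16 2·8 4·4 8·2 16·1  f→[1+1+1+1+1]=5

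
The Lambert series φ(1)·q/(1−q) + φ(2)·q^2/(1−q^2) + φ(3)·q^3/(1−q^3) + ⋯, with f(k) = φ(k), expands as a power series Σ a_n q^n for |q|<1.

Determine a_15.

n=15: 1·15 3·5 5·3 15·1  φ→[1+2+4+8]=15

a_15 = 15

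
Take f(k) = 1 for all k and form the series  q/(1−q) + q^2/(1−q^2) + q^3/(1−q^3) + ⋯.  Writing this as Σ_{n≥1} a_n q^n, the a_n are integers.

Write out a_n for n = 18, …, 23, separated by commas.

6, 2, 6, 4, 4, 2

d|18:{1,2,3,6,9,18}  Σf=1+1+1+1+1+1=6
n=19: 1·19 19·1  f→[1+1]=2
n=20: 1·20 2·10 4·5 5·4 10·2 20·1  f→[1+1+1+1+1+1]=6
q^21  k|21↦f(k): 1:1 3:1 7:1 21:1  a_21=4
n=22: 22·1 11·2 2·11 1·22  f→[1+1+1+1]=4
d|23:{1,23}  Σf=1+1=2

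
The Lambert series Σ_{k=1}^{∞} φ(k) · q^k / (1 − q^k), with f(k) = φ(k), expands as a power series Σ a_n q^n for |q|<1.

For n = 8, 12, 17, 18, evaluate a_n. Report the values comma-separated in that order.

n=8: 1·8 2·4 4·2 8·1  φ→[1+1+2+4]=8
d|12:{12,6,4,3,2,1}  Σφ=4+2+2+2+1+1=12
q^17  k|17↦φ(k): 1:1 17:16  a_17=17
q^18  k|18↦φ(k): 18:6 9:6 6:2 3:2 2:1 1:1  a_18=18

8, 12, 17, 18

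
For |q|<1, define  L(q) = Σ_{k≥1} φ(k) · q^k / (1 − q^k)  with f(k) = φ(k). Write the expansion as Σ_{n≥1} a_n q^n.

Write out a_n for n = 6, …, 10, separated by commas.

d|6:{1,2,3,6}  Σφ=1+1+2+2=6
[q^7] φ(7)=6,φ(1)=1 ⇒ 7
n=8: 1·8 2·4 4·2 8·1  φ→[1+1+2+4]=8
n=9: 9·1 3·3 1·9  φ→[6+2+1]=9
n=10: 10·1 5·2 2·5 1·10  φ→[4+4+1+1]=10

6, 7, 8, 9, 10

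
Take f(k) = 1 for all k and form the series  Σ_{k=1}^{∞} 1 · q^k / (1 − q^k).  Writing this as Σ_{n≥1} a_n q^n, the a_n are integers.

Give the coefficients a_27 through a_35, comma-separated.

[q^27] f(1)=1,f(3)=1,f(9)=1,f(27)=1 ⇒ 4
q^28  k|28↦f(k): 1:1 2:1 4:1 7:1 14:1 28:1  a_28=6
[q^29] f(1)=1,f(29)=1 ⇒ 2
q^30  k|30↦f(k): 30:1 15:1 10:1 6:1 5:1 3:1 2:1 1:1  a_30=8
[q^31] f(31)=1,f(1)=1 ⇒ 2
d|32:{32,16,8,4,2,1}  Σf=1+1+1+1+1+1=6
d|33:{1,3,11,33}  Σf=1+1+1+1=4
[q^34] f(1)=1,f(2)=1,f(17)=1,f(34)=1 ⇒ 4
[q^35] f(1)=1,f(5)=1,f(7)=1,f(35)=1 ⇒ 4

4, 6, 2, 8, 2, 6, 4, 4, 4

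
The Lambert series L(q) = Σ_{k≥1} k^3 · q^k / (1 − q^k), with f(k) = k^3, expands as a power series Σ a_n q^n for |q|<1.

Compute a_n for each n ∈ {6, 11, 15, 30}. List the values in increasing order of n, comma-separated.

252, 1332, 3528, 31752

d|6:{6,3,2,1}  Σf=216+27+8+1=252
[q^11] f(11)=1331,f(1)=1 ⇒ 1332
q^15  k|15↦f(k): 15:3375 5:125 3:27 1:1  a_15=3528
n=30: 30·1 15·2 10·3 6·5 5·6 3·10 2·15 1·30  f→[27000+3375+1000+216+125+27+8+1]=31752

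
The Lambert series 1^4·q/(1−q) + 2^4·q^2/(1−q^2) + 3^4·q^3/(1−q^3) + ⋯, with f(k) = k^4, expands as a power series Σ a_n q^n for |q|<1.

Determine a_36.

a_36 = 1813539

n=36: 1·36 2·18 3·12 4·9 6·6 9·4 12·3 18·2 36·1  f→[1+16+81+256+1296+6561+20736+104976+1679616]=1813539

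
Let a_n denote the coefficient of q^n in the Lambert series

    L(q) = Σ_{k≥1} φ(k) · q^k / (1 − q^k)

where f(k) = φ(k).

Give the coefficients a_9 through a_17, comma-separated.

n=9: 1·9 3·3 9·1  φ→[1+2+6]=9
[q^10] φ(10)=4,φ(5)=4,φ(2)=1,φ(1)=1 ⇒ 10
q^11  k|11↦φ(k): 1:1 11:10  a_11=11
[q^12] φ(12)=4,φ(6)=2,φ(4)=2,φ(3)=2,φ(2)=1,φ(1)=1 ⇒ 12
d|13:{1,13}  Σφ=1+12=13
[q^14] φ(1)=1,φ(2)=1,φ(7)=6,φ(14)=6 ⇒ 14
[q^15] φ(15)=8,φ(5)=4,φ(3)=2,φ(1)=1 ⇒ 15
q^16  k|16↦φ(k): 16:8 8:4 4:2 2:1 1:1  a_16=16
d|17:{17,1}  Σφ=16+1=17

9, 10, 11, 12, 13, 14, 15, 16, 17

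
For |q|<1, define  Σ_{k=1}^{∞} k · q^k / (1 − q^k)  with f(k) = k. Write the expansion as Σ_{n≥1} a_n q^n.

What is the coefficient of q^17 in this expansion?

a_17 = 18

[q^17] f(1)=1,f(17)=17 ⇒ 18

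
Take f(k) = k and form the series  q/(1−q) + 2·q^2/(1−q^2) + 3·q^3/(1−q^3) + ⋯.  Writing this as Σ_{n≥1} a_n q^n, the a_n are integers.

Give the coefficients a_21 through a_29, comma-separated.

32, 36, 24, 60, 31, 42, 40, 56, 30

d|21:{21,7,3,1}  Σf=21+7+3+1=32
[q^22] f(1)=1,f(2)=2,f(11)=11,f(22)=22 ⇒ 36
d|23:{23,1}  Σf=23+1=24
q^24  k|24↦f(k): 24:24 12:12 8:8 6:6 4:4 3:3 2:2 1:1  a_24=60
d|25:{25,5,1}  Σf=25+5+1=31
q^26  k|26↦f(k): 26:26 13:13 2:2 1:1  a_26=42
n=27: 1·27 3·9 9·3 27·1  f→[1+3+9+27]=40
n=28: 1·28 2·14 4·7 7·4 14·2 28·1  f→[1+2+4+7+14+28]=56
n=29: 29·1 1·29  f→[29+1]=30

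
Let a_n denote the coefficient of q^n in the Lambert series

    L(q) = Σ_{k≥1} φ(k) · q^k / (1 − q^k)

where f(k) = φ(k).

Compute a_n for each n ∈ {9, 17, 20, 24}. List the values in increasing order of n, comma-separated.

[q^9] φ(1)=1,φ(3)=2,φ(9)=6 ⇒ 9
d|17:{1,17}  Σφ=1+16=17
d|20:{20,10,5,4,2,1}  Σφ=8+4+4+2+1+1=20
[q^24] φ(1)=1,φ(2)=1,φ(3)=2,φ(4)=2,φ(6)=2,φ(8)=4,φ(12)=4,φ(24)=8 ⇒ 24

9, 17, 20, 24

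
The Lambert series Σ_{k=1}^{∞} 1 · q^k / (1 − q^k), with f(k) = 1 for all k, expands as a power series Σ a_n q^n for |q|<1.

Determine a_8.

n=8: 8·1 4·2 2·4 1·8  f→[1+1+1+1]=4

a_8 = 4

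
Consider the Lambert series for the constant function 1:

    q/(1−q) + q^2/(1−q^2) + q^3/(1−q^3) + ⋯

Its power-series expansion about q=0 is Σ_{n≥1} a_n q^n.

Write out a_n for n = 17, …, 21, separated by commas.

2, 6, 2, 6, 4

q^17  k|17↦f(k): 17:1 1:1  a_17=2
[q^18] f(1)=1,f(2)=1,f(3)=1,f(6)=1,f(9)=1,f(18)=1 ⇒ 6
[q^19] f(1)=1,f(19)=1 ⇒ 2
d|20:{1,2,4,5,10,20}  Σf=1+1+1+1+1+1=6
n=21: 1·21 3·7 7·3 21·1  f→[1+1+1+1]=4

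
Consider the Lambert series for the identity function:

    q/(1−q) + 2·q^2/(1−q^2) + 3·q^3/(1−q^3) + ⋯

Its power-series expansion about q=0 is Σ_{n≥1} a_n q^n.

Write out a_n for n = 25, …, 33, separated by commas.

d|25:{25,5,1}  Σf=25+5+1=31
d|26:{26,13,2,1}  Σf=26+13+2+1=42
q^27  k|27↦f(k): 1:1 3:3 9:9 27:27  a_27=40
d|28:{28,14,7,4,2,1}  Σf=28+14+7+4+2+1=56
n=29: 1·29 29·1  f→[1+29]=30
q^30  k|30↦f(k): 30:30 15:15 10:10 6:6 5:5 3:3 2:2 1:1  a_30=72
d|31:{31,1}  Σf=31+1=32
[q^32] f(32)=32,f(16)=16,f(8)=8,f(4)=4,f(2)=2,f(1)=1 ⇒ 63
[q^33] f(33)=33,f(11)=11,f(3)=3,f(1)=1 ⇒ 48

31, 42, 40, 56, 30, 72, 32, 63, 48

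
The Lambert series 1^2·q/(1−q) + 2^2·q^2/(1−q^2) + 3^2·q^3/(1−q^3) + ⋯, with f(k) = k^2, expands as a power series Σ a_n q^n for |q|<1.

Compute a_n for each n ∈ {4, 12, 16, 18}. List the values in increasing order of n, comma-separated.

21, 210, 341, 455

d|4:{4,2,1}  Σf=16+4+1=21
d|12:{12,6,4,3,2,1}  Σf=144+36+16+9+4+1=210
d|16:{1,2,4,8,16}  Σf=1+4+16+64+256=341
n=18: 18·1 9·2 6·3 3·6 2·9 1·18  f→[324+81+36+9+4+1]=455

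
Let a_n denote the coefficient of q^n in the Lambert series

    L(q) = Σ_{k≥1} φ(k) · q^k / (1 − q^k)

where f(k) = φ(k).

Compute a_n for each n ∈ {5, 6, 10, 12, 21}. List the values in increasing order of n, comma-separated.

q^5  k|5↦φ(k): 5:4 1:1  a_5=5
d|6:{1,2,3,6}  Σφ=1+1+2+2=6
n=10: 10·1 5·2 2·5 1·10  φ→[4+4+1+1]=10
q^12  k|12↦φ(k): 12:4 6:2 4:2 3:2 2:1 1:1  a_12=12
d|21:{1,3,7,21}  Σφ=1+2+6+12=21

5, 6, 10, 12, 21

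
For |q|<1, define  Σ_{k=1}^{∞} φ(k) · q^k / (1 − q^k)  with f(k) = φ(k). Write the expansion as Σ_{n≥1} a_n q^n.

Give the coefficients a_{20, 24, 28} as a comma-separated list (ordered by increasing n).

q^20  k|20↦φ(k): 1:1 2:1 4:2 5:4 10:4 20:8  a_20=20
d|24:{24,12,8,6,4,3,2,1}  Σφ=8+4+4+2+2+2+1+1=24
q^28  k|28↦φ(k): 28:12 14:6 7:6 4:2 2:1 1:1  a_28=28

20, 24, 28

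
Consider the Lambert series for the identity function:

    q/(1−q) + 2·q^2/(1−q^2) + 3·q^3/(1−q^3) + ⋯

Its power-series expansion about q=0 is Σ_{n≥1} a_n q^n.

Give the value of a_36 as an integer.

a_36 = 91

q^36  k|36↦f(k): 36:36 18:18 12:12 9:9 6:6 4:4 3:3 2:2 1:1  a_36=91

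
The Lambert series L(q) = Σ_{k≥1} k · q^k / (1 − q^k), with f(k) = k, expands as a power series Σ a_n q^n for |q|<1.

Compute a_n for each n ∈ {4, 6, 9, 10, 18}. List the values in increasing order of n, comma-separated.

q^4  k|4↦f(k): 4:4 2:2 1:1  a_4=7
[q^6] f(1)=1,f(2)=2,f(3)=3,f(6)=6 ⇒ 12
q^9  k|9↦f(k): 9:9 3:3 1:1  a_9=13
n=10: 1·10 2·5 5·2 10·1  f→[1+2+5+10]=18
d|18:{1,2,3,6,9,18}  Σf=1+2+3+6+9+18=39

7, 12, 13, 18, 39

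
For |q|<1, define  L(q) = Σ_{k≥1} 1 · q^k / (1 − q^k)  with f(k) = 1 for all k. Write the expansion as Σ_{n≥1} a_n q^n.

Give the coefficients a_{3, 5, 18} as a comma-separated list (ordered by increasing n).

d|3:{1,3}  Σf=1+1=2
n=5: 5·1 1·5  f→[1+1]=2
n=18: 18·1 9·2 6·3 3·6 2·9 1·18  f→[1+1+1+1+1+1]=6

2, 2, 6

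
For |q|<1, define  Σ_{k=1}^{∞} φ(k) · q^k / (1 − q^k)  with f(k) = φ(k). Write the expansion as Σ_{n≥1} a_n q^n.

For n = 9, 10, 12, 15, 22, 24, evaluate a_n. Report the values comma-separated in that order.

n=9: 9·1 3·3 1·9  φ→[6+2+1]=9
q^10  k|10↦φ(k): 1:1 2:1 5:4 10:4  a_10=10
d|12:{12,6,4,3,2,1}  Σφ=4+2+2+2+1+1=12
q^15  k|15↦φ(k): 15:8 5:4 3:2 1:1  a_15=15
[q^22] φ(1)=1,φ(2)=1,φ(11)=10,φ(22)=10 ⇒ 22
n=24: 24·1 12·2 8·3 6·4 4·6 3·8 2·12 1·24  φ→[8+4+4+2+2+2+1+1]=24

9, 10, 12, 15, 22, 24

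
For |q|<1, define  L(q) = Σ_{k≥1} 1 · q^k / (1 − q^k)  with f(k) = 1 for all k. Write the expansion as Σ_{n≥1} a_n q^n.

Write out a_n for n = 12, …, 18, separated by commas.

6, 2, 4, 4, 5, 2, 6

d|12:{12,6,4,3,2,1}  Σf=1+1+1+1+1+1=6
[q^13] f(1)=1,f(13)=1 ⇒ 2
n=14: 1·14 2·7 7·2 14·1  f→[1+1+1+1]=4
n=15: 15·1 5·3 3·5 1·15  f→[1+1+1+1]=4
[q^16] f(16)=1,f(8)=1,f(4)=1,f(2)=1,f(1)=1 ⇒ 5
[q^17] f(17)=1,f(1)=1 ⇒ 2
n=18: 18·1 9·2 6·3 3·6 2·9 1·18  f→[1+1+1+1+1+1]=6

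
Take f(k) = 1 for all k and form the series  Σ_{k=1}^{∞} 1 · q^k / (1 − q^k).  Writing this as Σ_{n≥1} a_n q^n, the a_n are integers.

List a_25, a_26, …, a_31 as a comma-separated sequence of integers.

[q^25] f(1)=1,f(5)=1,f(25)=1 ⇒ 3
q^26  k|26↦f(k): 1:1 2:1 13:1 26:1  a_26=4
n=27: 27·1 9·3 3·9 1·27  f→[1+1+1+1]=4
[q^28] f(28)=1,f(14)=1,f(7)=1,f(4)=1,f(2)=1,f(1)=1 ⇒ 6
n=29: 29·1 1·29  f→[1+1]=2
n=30: 30·1 15·2 10·3 6·5 5·6 3·10 2·15 1·30  f→[1+1+1+1+1+1+1+1]=8
q^31  k|31↦f(k): 1:1 31:1  a_31=2

3, 4, 4, 6, 2, 8, 2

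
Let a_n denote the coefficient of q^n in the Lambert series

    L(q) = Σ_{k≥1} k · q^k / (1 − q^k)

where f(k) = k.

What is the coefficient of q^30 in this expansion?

a_30 = 72

n=30: 30·1 15·2 10·3 6·5 5·6 3·10 2·15 1·30  f→[30+15+10+6+5+3+2+1]=72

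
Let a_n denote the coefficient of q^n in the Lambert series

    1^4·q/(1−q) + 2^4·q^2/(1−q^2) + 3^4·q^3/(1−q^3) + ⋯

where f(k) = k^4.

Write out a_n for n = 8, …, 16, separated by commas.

[q^8] f(1)=1,f(2)=16,f(4)=256,f(8)=4096 ⇒ 4369
[q^9] f(9)=6561,f(3)=81,f(1)=1 ⇒ 6643
n=10: 10·1 5·2 2·5 1·10  f→[10000+625+16+1]=10642
[q^11] f(1)=1,f(11)=14641 ⇒ 14642
n=12: 1·12 2·6 3·4 4·3 6·2 12·1  f→[1+16+81+256+1296+20736]=22386
n=13: 1·13 13·1  f→[1+28561]=28562
n=14: 1·14 2·7 7·2 14·1  f→[1+16+2401+38416]=40834
q^15  k|15↦f(k): 15:50625 5:625 3:81 1:1  a_15=51332
q^16  k|16↦f(k): 1:1 2:16 4:256 8:4096 16:65536  a_16=69905

4369, 6643, 10642, 14642, 22386, 28562, 40834, 51332, 69905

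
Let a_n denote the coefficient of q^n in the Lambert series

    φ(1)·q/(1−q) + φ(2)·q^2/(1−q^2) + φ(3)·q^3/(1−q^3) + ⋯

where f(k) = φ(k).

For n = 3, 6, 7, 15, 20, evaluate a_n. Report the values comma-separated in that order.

q^3  k|3↦φ(k): 3:2 1:1  a_3=3
n=6: 6·1 3·2 2·3 1·6  φ→[2+2+1+1]=6
[q^7] φ(7)=6,φ(1)=1 ⇒ 7
n=15: 15·1 5·3 3·5 1·15  φ→[8+4+2+1]=15
n=20: 20·1 10·2 5·4 4·5 2·10 1·20  φ→[8+4+4+2+1+1]=20

3, 6, 7, 15, 20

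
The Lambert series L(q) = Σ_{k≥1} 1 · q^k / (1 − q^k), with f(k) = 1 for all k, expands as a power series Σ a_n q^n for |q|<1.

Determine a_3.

a_3 = 2

n=3: 1·3 3·1  f→[1+1]=2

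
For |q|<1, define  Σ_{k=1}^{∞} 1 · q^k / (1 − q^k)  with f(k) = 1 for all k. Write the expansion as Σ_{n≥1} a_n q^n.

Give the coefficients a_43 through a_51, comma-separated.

[q^43] f(1)=1,f(43)=1 ⇒ 2
d|44:{1,2,4,11,22,44}  Σf=1+1+1+1+1+1=6
[q^45] f(45)=1,f(15)=1,f(9)=1,f(5)=1,f(3)=1,f(1)=1 ⇒ 6
[q^46] f(46)=1,f(23)=1,f(2)=1,f(1)=1 ⇒ 4
[q^47] f(47)=1,f(1)=1 ⇒ 2
q^48  k|48↦f(k): 1:1 2:1 3:1 4:1 6:1 8:1 12:1 16:1 24:1 48:1  a_48=10
[q^49] f(1)=1,f(7)=1,f(49)=1 ⇒ 3
n=50: 1·50 2·25 5·10 10·5 25·2 50·1  f→[1+1+1+1+1+1]=6
[q^51] f(1)=1,f(3)=1,f(17)=1,f(51)=1 ⇒ 4

2, 6, 6, 4, 2, 10, 3, 6, 4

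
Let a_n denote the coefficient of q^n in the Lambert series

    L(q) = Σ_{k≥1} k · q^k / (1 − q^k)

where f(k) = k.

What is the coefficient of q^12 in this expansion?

q^12  k|12↦f(k): 12:12 6:6 4:4 3:3 2:2 1:1  a_12=28

a_12 = 28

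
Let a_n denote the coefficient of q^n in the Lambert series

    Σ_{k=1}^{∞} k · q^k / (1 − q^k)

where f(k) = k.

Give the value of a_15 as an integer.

a_15 = 24

[q^15] f(1)=1,f(3)=3,f(5)=5,f(15)=15 ⇒ 24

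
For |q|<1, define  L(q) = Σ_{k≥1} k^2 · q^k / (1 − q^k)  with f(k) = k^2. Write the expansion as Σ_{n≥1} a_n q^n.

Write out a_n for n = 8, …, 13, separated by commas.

85, 91, 130, 122, 210, 170

[q^8] f(1)=1,f(2)=4,f(4)=16,f(8)=64 ⇒ 85
d|9:{9,3,1}  Σf=81+9+1=91
[q^10] f(1)=1,f(2)=4,f(5)=25,f(10)=100 ⇒ 130
n=11: 1·11 11·1  f→[1+121]=122
[q^12] f(12)=144,f(6)=36,f(4)=16,f(3)=9,f(2)=4,f(1)=1 ⇒ 210
n=13: 13·1 1·13  f→[169+1]=170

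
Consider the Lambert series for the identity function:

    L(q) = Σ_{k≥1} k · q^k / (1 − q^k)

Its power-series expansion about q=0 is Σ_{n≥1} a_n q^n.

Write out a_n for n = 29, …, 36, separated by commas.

n=29: 29·1 1·29  f→[29+1]=30
n=30: 30·1 15·2 10·3 6·5 5·6 3·10 2·15 1·30  f→[30+15+10+6+5+3+2+1]=72
q^31  k|31↦f(k): 1:1 31:31  a_31=32
[q^32] f(32)=32,f(16)=16,f(8)=8,f(4)=4,f(2)=2,f(1)=1 ⇒ 63
q^33  k|33↦f(k): 1:1 3:3 11:11 33:33  a_33=48
n=34: 1·34 2·17 17·2 34·1  f→[1+2+17+34]=54
d|35:{35,7,5,1}  Σf=35+7+5+1=48
n=36: 36·1 18·2 12·3 9·4 6·6 4·9 3·12 2·18 1·36  f→[36+18+12+9+6+4+3+2+1]=91

30, 72, 32, 63, 48, 54, 48, 91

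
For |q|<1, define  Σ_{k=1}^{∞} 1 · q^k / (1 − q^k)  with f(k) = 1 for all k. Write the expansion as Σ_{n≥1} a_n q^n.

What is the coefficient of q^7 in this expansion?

a_7 = 2

[q^7] f(7)=1,f(1)=1 ⇒ 2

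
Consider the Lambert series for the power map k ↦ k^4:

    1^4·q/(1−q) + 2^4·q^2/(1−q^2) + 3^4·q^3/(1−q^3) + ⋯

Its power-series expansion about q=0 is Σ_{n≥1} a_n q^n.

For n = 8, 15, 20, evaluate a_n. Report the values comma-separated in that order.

4369, 51332, 170898

[q^8] f(8)=4096,f(4)=256,f(2)=16,f(1)=1 ⇒ 4369
q^15  k|15↦f(k): 1:1 3:81 5:625 15:50625  a_15=51332
n=20: 1·20 2·10 4·5 5·4 10·2 20·1  f→[1+16+256+625+10000+160000]=170898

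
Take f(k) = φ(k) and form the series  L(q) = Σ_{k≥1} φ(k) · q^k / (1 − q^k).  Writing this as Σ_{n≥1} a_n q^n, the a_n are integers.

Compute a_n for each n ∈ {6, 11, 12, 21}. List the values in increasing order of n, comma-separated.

d|6:{1,2,3,6}  Σφ=1+1+2+2=6
[q^11] φ(11)=10,φ(1)=1 ⇒ 11
[q^12] φ(1)=1,φ(2)=1,φ(3)=2,φ(4)=2,φ(6)=2,φ(12)=4 ⇒ 12
q^21  k|21↦φ(k): 1:1 3:2 7:6 21:12  a_21=21

6, 11, 12, 21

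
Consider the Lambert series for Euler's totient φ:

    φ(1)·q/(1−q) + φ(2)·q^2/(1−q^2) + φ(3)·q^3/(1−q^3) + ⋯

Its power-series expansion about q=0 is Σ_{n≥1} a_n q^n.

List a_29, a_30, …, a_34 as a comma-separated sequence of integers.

n=29: 1·29 29·1  φ→[1+28]=29
[q^30] φ(30)=8,φ(15)=8,φ(10)=4,φ(6)=2,φ(5)=4,φ(3)=2,φ(2)=1,φ(1)=1 ⇒ 30
n=31: 31·1 1·31  φ→[30+1]=31
d|32:{32,16,8,4,2,1}  Σφ=16+8+4+2+1+1=32
n=33: 1·33 3·11 11·3 33·1  φ→[1+2+10+20]=33
q^34  k|34↦φ(k): 34:16 17:16 2:1 1:1  a_34=34

29, 30, 31, 32, 33, 34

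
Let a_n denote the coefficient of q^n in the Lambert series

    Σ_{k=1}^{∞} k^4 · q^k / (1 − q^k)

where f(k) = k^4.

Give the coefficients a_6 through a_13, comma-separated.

1394, 2402, 4369, 6643, 10642, 14642, 22386, 28562

[q^6] f(1)=1,f(2)=16,f(3)=81,f(6)=1296 ⇒ 1394
q^7  k|7↦f(k): 7:2401 1:1  a_7=2402
d|8:{1,2,4,8}  Σf=1+16+256+4096=4369
n=9: 9·1 3·3 1·9  f→[6561+81+1]=6643
[q^10] f(1)=1,f(2)=16,f(5)=625,f(10)=10000 ⇒ 10642
[q^11] f(1)=1,f(11)=14641 ⇒ 14642
q^12  k|12↦f(k): 12:20736 6:1296 4:256 3:81 2:16 1:1  a_12=22386
q^13  k|13↦f(k): 13:28561 1:1  a_13=28562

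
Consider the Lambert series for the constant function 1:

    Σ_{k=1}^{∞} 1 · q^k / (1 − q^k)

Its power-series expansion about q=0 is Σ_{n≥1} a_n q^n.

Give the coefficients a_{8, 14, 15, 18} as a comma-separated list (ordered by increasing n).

4, 4, 4, 6

[q^8] f(8)=1,f(4)=1,f(2)=1,f(1)=1 ⇒ 4
q^14  k|14↦f(k): 1:1 2:1 7:1 14:1  a_14=4
n=15: 1·15 3·5 5·3 15·1  f→[1+1+1+1]=4
[q^18] f(18)=1,f(9)=1,f(6)=1,f(3)=1,f(2)=1,f(1)=1 ⇒ 6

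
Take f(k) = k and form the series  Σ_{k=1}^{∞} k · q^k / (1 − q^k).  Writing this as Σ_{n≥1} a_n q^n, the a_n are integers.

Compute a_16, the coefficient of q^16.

a_16 = 31

n=16: 1·16 2·8 4·4 8·2 16·1  f→[1+2+4+8+16]=31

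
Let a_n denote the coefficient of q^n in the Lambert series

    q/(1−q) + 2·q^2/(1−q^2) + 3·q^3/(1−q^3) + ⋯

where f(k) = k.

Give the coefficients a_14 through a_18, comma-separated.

n=14: 1·14 2·7 7·2 14·1  f→[1+2+7+14]=24
[q^15] f(15)=15,f(5)=5,f(3)=3,f(1)=1 ⇒ 24
n=16: 16·1 8·2 4·4 2·8 1·16  f→[16+8+4+2+1]=31
n=17: 17·1 1·17  f→[17+1]=18
n=18: 18·1 9·2 6·3 3·6 2·9 1·18  f→[18+9+6+3+2+1]=39

24, 24, 31, 18, 39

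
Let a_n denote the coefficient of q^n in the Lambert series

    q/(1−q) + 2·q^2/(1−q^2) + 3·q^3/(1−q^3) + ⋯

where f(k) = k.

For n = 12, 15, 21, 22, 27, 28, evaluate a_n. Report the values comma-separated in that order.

[q^12] f(1)=1,f(2)=2,f(3)=3,f(4)=4,f(6)=6,f(12)=12 ⇒ 28
n=15: 1·15 3·5 5·3 15·1  f→[1+3+5+15]=24
[q^21] f(21)=21,f(7)=7,f(3)=3,f(1)=1 ⇒ 32
n=22: 1·22 2·11 11·2 22·1  f→[1+2+11+22]=36
[q^27] f(27)=27,f(9)=9,f(3)=3,f(1)=1 ⇒ 40
[q^28] f(28)=28,f(14)=14,f(7)=7,f(4)=4,f(2)=2,f(1)=1 ⇒ 56

28, 24, 32, 36, 40, 56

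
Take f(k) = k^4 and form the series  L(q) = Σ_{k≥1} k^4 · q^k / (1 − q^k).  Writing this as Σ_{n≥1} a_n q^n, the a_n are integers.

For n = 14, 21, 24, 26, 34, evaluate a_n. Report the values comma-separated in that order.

d|14:{14,7,2,1}  Σf=38416+2401+16+1=40834
[q^21] f(21)=194481,f(7)=2401,f(3)=81,f(1)=1 ⇒ 196964
[q^24] f(24)=331776,f(12)=20736,f(8)=4096,f(6)=1296,f(4)=256,f(3)=81,f(2)=16,f(1)=1 ⇒ 358258
n=26: 1·26 2·13 13·2 26·1  f→[1+16+28561+456976]=485554
[q^34] f(1)=1,f(2)=16,f(17)=83521,f(34)=1336336 ⇒ 1419874

40834, 196964, 358258, 485554, 1419874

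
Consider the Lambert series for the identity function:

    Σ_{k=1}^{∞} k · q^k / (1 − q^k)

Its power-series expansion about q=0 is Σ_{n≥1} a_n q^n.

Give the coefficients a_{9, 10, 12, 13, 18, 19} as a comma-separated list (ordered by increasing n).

q^9  k|9↦f(k): 1:1 3:3 9:9  a_9=13
q^10  k|10↦f(k): 10:10 5:5 2:2 1:1  a_10=18
q^12  k|12↦f(k): 12:12 6:6 4:4 3:3 2:2 1:1  a_12=28
q^13  k|13↦f(k): 1:1 13:13  a_13=14
[q^18] f(1)=1,f(2)=2,f(3)=3,f(6)=6,f(9)=9,f(18)=18 ⇒ 39
[q^19] f(1)=1,f(19)=19 ⇒ 20

13, 18, 28, 14, 39, 20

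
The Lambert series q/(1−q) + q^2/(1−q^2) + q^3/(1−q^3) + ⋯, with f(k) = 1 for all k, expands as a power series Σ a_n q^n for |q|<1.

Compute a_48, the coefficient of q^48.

a_48 = 10

[q^48] f(48)=1,f(24)=1,f(16)=1,f(12)=1,f(8)=1,f(6)=1,f(4)=1,f(3)=1,f(2)=1,f(1)=1 ⇒ 10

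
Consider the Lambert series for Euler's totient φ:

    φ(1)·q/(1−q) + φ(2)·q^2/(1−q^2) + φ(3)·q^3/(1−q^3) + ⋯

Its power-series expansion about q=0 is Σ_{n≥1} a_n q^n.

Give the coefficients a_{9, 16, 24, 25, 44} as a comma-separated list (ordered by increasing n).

d|9:{1,3,9}  Σφ=1+2+6=9
n=16: 16·1 8·2 4·4 2·8 1·16  φ→[8+4+2+1+1]=16
q^24  k|24↦φ(k): 1:1 2:1 3:2 4:2 6:2 8:4 12:4 24:8  a_24=24
[q^25] φ(1)=1,φ(5)=4,φ(25)=20 ⇒ 25
q^44  k|44↦φ(k): 44:20 22:10 11:10 4:2 2:1 1:1  a_44=44

9, 16, 24, 25, 44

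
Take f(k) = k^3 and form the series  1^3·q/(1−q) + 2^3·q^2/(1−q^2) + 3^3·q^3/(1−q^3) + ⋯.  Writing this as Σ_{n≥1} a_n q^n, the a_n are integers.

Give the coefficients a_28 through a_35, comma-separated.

25112, 24390, 31752, 29792, 37449, 37296, 44226, 43344

q^28  k|28↦f(k): 1:1 2:8 4:64 7:343 14:2744 28:21952  a_28=25112
n=29: 29·1 1·29  f→[24389+1]=24390
q^30  k|30↦f(k): 1:1 2:8 3:27 5:125 6:216 10:1000 15:3375 30:27000  a_30=31752
q^31  k|31↦f(k): 1:1 31:29791  a_31=29792
n=32: 32·1 16·2 8·4 4·8 2·16 1·32  f→[32768+4096+512+64+8+1]=37449
q^33  k|33↦f(k): 1:1 3:27 11:1331 33:35937  a_33=37296
n=34: 1·34 2·17 17·2 34·1  f→[1+8+4913+39304]=44226
[q^35] f(35)=42875,f(7)=343,f(5)=125,f(1)=1 ⇒ 43344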